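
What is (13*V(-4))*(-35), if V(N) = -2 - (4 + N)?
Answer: 910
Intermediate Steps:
V(N) = -6 - N (V(N) = -2 + (-4 - N) = -6 - N)
(13*V(-4))*(-35) = (13*(-6 - 1*(-4)))*(-35) = (13*(-6 + 4))*(-35) = (13*(-2))*(-35) = -26*(-35) = 910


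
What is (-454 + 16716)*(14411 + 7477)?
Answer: 355942656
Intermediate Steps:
(-454 + 16716)*(14411 + 7477) = 16262*21888 = 355942656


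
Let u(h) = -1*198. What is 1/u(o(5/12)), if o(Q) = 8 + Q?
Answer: -1/198 ≈ -0.0050505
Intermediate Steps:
u(h) = -198
1/u(o(5/12)) = 1/(-198) = -1/198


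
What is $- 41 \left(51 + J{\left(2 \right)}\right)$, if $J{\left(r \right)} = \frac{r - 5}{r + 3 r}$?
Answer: $- \frac{16605}{8} \approx -2075.6$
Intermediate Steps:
$J{\left(r \right)} = \frac{-5 + r}{4 r}$
$- 41 \left(51 + J{\left(2 \right)}\right) = - 41 \left(51 + \frac{-5 + 2}{4 \cdot 2}\right) = - 41 \left(51 + \frac{1}{4} \cdot \frac{1}{2} \left(-3\right)\right) = - 41 \left(51 - \frac{3}{8}\right) = \left(-41\right) \frac{405}{8} = - \frac{16605}{8}$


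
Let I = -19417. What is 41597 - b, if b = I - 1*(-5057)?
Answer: 55957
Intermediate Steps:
b = -14360 (b = -19417 - 1*(-5057) = -19417 + 5057 = -14360)
41597 - b = 41597 - 1*(-14360) = 41597 + 14360 = 55957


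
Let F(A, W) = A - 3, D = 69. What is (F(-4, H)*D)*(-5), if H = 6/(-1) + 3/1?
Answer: 2415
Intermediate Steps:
H = -3 (H = 6*(-1) + 3*1 = -6 + 3 = -3)
F(A, W) = -3 + A
(F(-4, H)*D)*(-5) = ((-3 - 4)*69)*(-5) = -7*69*(-5) = -483*(-5) = 2415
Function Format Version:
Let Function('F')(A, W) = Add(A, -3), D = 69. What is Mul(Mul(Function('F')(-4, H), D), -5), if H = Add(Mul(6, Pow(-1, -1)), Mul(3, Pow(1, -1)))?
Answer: 2415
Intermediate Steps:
H = -3 (H = Add(Mul(6, -1), Mul(3, 1)) = Add(-6, 3) = -3)
Function('F')(A, W) = Add(-3, A)
Mul(Mul(Function('F')(-4, H), D), -5) = Mul(Mul(Add(-3, -4), 69), -5) = Mul(Mul(-7, 69), -5) = Mul(-483, -5) = 2415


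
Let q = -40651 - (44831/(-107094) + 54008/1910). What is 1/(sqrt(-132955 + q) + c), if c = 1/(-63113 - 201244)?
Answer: -9012350457630/413678834159210599673443 - 23294874483*I*sqrt(1816232478452603645070)/413678834159210599673443 ≈ -2.1786e-11 - 0.0023998*I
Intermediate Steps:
q = -4160420828041/102274770 (q = -40651 - (44831*(-1/107094) + 54008*(1/1910)) = -40651 - (-44831/107094 + 27004/955) = -40651 - 1*2849152771/102274770 = -40651 - 2849152771/102274770 = -4160420828041/102274770 ≈ -40679.)
c = -1/264357 (c = 1/(-264357) = -1/264357 ≈ -3.7828e-6)
1/(sqrt(-132955 + q) + c) = 1/(sqrt(-132955 - 4160420828041/102274770) - 1/264357) = 1/(sqrt(-17758362873391/102274770) - 1/264357) = 1/(I*sqrt(1816232478452603645070)/102274770 - 1/264357) = 1/(-1/264357 + I*sqrt(1816232478452603645070)/102274770)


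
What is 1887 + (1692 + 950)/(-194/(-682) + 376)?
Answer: 243027553/128313 ≈ 1894.0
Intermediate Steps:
1887 + (1692 + 950)/(-194/(-682) + 376) = 1887 + 2642/(-194*(-1/682) + 376) = 1887 + 2642/(97/341 + 376) = 1887 + 2642/(128313/341) = 1887 + 2642*(341/128313) = 1887 + 900922/128313 = 243027553/128313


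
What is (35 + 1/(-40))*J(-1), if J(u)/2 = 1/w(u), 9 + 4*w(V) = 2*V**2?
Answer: -1399/35 ≈ -39.971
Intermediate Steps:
w(V) = -9/4 + V**2/2 (w(V) = -9/4 + (2*V**2)/4 = -9/4 + V**2/2)
J(u) = 2/(-9/4 + u**2/2)
(35 + 1/(-40))*J(-1) = (35 + 1/(-40))*(8/(-9 + 2*(-1)**2)) = (35 - 1/40)*(8/(-9 + 2*1)) = 1399*(8/(-9 + 2))/40 = 1399*(8/(-7))/40 = 1399*(8*(-1/7))/40 = (1399/40)*(-8/7) = -1399/35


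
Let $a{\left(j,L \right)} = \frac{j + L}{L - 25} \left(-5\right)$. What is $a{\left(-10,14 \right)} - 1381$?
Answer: $- \frac{15171}{11} \approx -1379.2$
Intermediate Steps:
$a{\left(j,L \right)} = - \frac{5 \left(L + j\right)}{-25 + L}$ ($a{\left(j,L \right)} = \frac{L + j}{-25 + L} \left(-5\right) = - \frac{5 \left(L + j\right)}{-25 + L}$)
$a{\left(-10,14 \right)} - 1381 = \frac{5 \left(\left(-1\right) 14 - -10\right)}{-25 + 14} - 1381 = \frac{5 \left(-14 + 10\right)}{-11} - 1381 = 5 \left(- \frac{1}{11}\right) \left(-4\right) - 1381 = \frac{20}{11} - 1381 = - \frac{15171}{11}$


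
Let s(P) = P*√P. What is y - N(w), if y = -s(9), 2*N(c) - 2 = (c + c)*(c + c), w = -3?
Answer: -46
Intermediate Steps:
s(P) = P^(3/2)
N(c) = 1 + 2*c² (N(c) = 1 + ((c + c)*(c + c))/2 = 1 + ((2*c)*(2*c))/2 = 1 + (4*c²)/2 = 1 + 2*c²)
y = -27 (y = -9^(3/2) = -1*27 = -27)
y - N(w) = -27 - (1 + 2*(-3)²) = -27 - (1 + 2*9) = -27 - (1 + 18) = -27 - 1*19 = -27 - 19 = -46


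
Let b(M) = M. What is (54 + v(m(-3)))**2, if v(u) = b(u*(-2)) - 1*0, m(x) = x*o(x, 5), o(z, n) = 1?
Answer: 3600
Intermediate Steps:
m(x) = x (m(x) = x*1 = x)
v(u) = -2*u (v(u) = u*(-2) - 1*0 = -2*u + 0 = -2*u)
(54 + v(m(-3)))**2 = (54 - 2*(-3))**2 = (54 + 6)**2 = 60**2 = 3600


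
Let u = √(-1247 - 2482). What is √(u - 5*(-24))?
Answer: √(120 + I*√3729) ≈ 11.284 + 2.7059*I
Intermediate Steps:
u = I*√3729 (u = √(-3729) = I*√3729 ≈ 61.066*I)
√(u - 5*(-24)) = √(I*√3729 - 5*(-24)) = √(I*√3729 + 120) = √(120 + I*√3729)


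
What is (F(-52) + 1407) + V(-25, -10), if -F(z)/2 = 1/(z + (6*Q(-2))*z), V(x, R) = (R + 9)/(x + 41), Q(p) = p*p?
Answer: 7316083/5200 ≈ 1406.9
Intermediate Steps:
Q(p) = p**2
V(x, R) = (9 + R)/(41 + x)
F(z) = -2/(25*z) (F(z) = -2/(z + (6*(-2)**2)*z) = -2/(z + (6*4)*z) = -2/(z + 24*z) = -2*1/(25*z) = -2/(25*z))
(F(-52) + 1407) + V(-25, -10) = (-2/25/(-52) + 1407) + (9 - 10)/(41 - 25) = (-2/25*(-1/52) + 1407) - 1/16 = (1/650 + 1407) + (1/16)*(-1) = 914551/650 - 1/16 = 7316083/5200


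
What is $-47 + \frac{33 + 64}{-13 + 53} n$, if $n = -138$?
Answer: $- \frac{7633}{20} \approx -381.65$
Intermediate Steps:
$-47 + \frac{33 + 64}{-13 + 53} n = -47 + \frac{33 + 64}{-13 + 53} \left(-138\right) = -47 + \frac{97}{40} \left(-138\right) = -47 - \frac{6693}{20} = - \frac{7633}{20}$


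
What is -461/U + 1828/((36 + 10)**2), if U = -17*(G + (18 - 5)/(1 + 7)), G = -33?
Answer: -933/2257243 ≈ -0.00041334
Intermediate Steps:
U = 4267/8 (U = -17*(-33 + (18 - 5)/(1 + 7)) = -17*(-33 + 13/8) = -17*(-251/8) = 4267/8 ≈ 533.38)
-461/U + 1828/((36 + 10)**2) = -461/4267/8 + 1828/((36 + 10)**2) = -461*8/4267 + 1828/(46**2) = -3688/4267 + 1828/2116 = -3688/4267 + 1828*(1/2116) = -3688/4267 + 457/529 = -933/2257243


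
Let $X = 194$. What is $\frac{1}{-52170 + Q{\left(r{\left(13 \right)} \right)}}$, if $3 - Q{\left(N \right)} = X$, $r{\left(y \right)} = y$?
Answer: $- \frac{1}{52361} \approx -1.9098 \cdot 10^{-5}$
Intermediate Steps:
$Q{\left(N \right)} = -191$ ($Q{\left(N \right)} = 3 - 194 = -191$)
$\frac{1}{-52170 + Q{\left(r{\left(13 \right)} \right)}} = \frac{1}{-52170 - 191} = \frac{1}{-52361} = - \frac{1}{52361}$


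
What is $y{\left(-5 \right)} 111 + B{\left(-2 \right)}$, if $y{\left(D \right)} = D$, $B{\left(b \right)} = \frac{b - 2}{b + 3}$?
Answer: $-559$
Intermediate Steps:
$B{\left(b \right)} = \frac{-2 + b}{3 + b}$
$y{\left(-5 \right)} 111 + B{\left(-2 \right)} = \left(-5\right) 111 + \frac{-2 - 2}{3 - 2} = -555 + 1^{-1} \left(-4\right) = -555 + 1 \left(-4\right) = -555 - 4 = -559$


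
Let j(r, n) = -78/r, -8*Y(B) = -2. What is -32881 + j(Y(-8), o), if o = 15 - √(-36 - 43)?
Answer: -33193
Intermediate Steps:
Y(B) = ¼ (Y(B) = -⅛*(-2) = ¼)
o = 15 - I*√79 (o = 15 - √(-79) = 15 - I*√79 ≈ 15.0 - 8.8882*I)
-32881 + j(Y(-8), o) = -32881 - 78/¼ = -32881 - 78*4 = -32881 - 312 = -33193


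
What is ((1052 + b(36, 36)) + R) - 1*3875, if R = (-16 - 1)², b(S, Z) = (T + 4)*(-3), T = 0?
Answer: -2546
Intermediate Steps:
b(S, Z) = -12 (b(S, Z) = (0 + 4)*(-3) = 4*(-3) = -12)
R = 289 (R = (-17)² = 289)
((1052 + b(36, 36)) + R) - 1*3875 = ((1052 - 12) + 289) - 1*3875 = (1040 + 289) - 3875 = 1329 - 3875 = -2546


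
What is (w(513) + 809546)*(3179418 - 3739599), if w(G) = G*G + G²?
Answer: -748336835004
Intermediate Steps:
w(G) = 2*G² (w(G) = G² + G² = 2*G²)
(w(513) + 809546)*(3179418 - 3739599) = (2*513² + 809546)*(3179418 - 3739599) = (2*263169 + 809546)*(-560181) = (526338 + 809546)*(-560181) = 1335884*(-560181) = -748336835004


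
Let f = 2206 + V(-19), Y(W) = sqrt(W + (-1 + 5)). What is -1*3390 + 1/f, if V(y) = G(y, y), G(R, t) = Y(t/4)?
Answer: 2*(-1695*sqrt(3) + 7478339*I)/(sqrt(3) - 4412*I) ≈ -3390.0 - 1.7788e-7*I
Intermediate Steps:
Y(W) = sqrt(4 + W) (Y(W) = sqrt(W + 4) = sqrt(4 + W))
G(R, t) = sqrt(4 + t/4)
V(y) = sqrt(16 + y)/2
f = 2206 + I*sqrt(3)/2 (f = 2206 + sqrt(16 - 19)/2 = 2206 + sqrt(-3)/2 = 2206 + (I*sqrt(3))/2 = 2206 + I*sqrt(3)/2 ≈ 2206.0 + 0.86602*I)
-1*3390 + 1/f = -1*3390 + 1/(2206 + I*sqrt(3)/2) = -3390 + 1/(2206 + I*sqrt(3)/2)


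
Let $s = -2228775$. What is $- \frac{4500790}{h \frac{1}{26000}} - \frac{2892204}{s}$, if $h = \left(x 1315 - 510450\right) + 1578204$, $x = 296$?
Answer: $- \frac{6209720002729172}{77316947675} \approx -80315.0$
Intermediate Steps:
$h = 1456994$ ($h = \left(296 \cdot 1315 - 510450\right) + 1578204 = \left(389240 - 510450\right) + 1578204 = -121210 + 1578204 = 1456994$)
$- \frac{4500790}{h \frac{1}{26000}} - \frac{2892204}{s} = - \frac{4500790}{1456994 \cdot \frac{1}{26000}} - \frac{2892204}{-2228775} = - \frac{4500790}{1456994 \cdot \frac{1}{26000}} - - \frac{964068}{742925} = - \frac{4500790}{\frac{728497}{13000}} + \frac{964068}{742925} = \left(-4500790\right) \frac{13000}{728497} + \frac{964068}{742925} = - \frac{8358610000}{104071} + \frac{964068}{742925} = - \frac{6209720002729172}{77316947675}$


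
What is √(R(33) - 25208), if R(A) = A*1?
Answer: 5*I*√1007 ≈ 158.67*I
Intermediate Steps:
R(A) = A
√(R(33) - 25208) = √(33 - 25208) = √(-25175) = 5*I*√1007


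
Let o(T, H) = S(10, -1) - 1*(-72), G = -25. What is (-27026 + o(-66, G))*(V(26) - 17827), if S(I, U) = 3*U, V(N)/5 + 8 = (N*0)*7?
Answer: 481640719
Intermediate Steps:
V(N) = -40 (V(N) = -40 + 5*((N*0)*7) = -40 + 5*(0*7) = -40 + 5*0 = -40 + 0 = -40)
o(T, H) = 69 (o(T, H) = 3*(-1) - 1*(-72) = -3 + 72 = 69)
(-27026 + o(-66, G))*(V(26) - 17827) = (-27026 + 69)*(-40 - 17827) = -26957*(-17867) = 481640719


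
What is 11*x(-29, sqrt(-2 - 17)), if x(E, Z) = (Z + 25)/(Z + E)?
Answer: 11*(sqrt(19) - 25*I)/(sqrt(19) + 29*I) ≈ -9.0302 - 3.0107*I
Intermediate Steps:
x(E, Z) = (25 + Z)/(E + Z)
11*x(-29, sqrt(-2 - 17)) = 11*((25 + sqrt(-2 - 17))/(-29 + sqrt(-2 - 17))) = 11*((25 + sqrt(-19))/(-29 + sqrt(-19))) = 11*((25 + I*sqrt(19))/(-29 + I*sqrt(19))) = 11*(25 + I*sqrt(19))/(-29 + I*sqrt(19))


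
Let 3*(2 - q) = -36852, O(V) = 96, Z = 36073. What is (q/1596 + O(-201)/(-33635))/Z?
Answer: 29506171/138317950470 ≈ 0.00021332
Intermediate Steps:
q = 12286 (q = 2 - ⅓*(-36852) = 2 + 12284 = 12286)
(q/1596 + O(-201)/(-33635))/Z = (12286/1596 + 96/(-33635))/36073 = (12286*(1/1596) + 96*(-1/33635))*(1/36073) = (6143/798 - 96/33635)*(1/36073) = (29506171/3834390)*(1/36073) = 29506171/138317950470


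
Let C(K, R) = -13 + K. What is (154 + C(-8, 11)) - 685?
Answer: -552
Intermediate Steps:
(154 + C(-8, 11)) - 685 = (154 + (-13 - 8)) - 685 = (154 - 21) - 685 = 133 - 685 = -552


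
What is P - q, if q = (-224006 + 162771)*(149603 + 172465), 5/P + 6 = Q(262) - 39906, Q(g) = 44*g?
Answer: 559784535688315/28384 ≈ 1.9722e+10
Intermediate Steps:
P = -5/28384 (P = 5/(-6 + (44*262 - 39906)) = 5/(-6 + (11528 - 39906)) = 5/(-6 - 28378) = 5/(-28384) = 5*(-1/28384) = -5/28384 ≈ -0.00017616)
q = -19721833980 (q = -61235*322068 = -19721833980)
P - q = -5/28384 - 1*(-19721833980) = -5/28384 + 19721833980 = 559784535688315/28384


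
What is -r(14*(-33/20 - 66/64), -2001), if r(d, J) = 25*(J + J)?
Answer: 100050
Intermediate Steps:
r(d, J) = 50*J (r(d, J) = 25*(2*J) = 50*J)
-r(14*(-33/20 - 66/64), -2001) = -50*(-2001) = -1*(-100050) = 100050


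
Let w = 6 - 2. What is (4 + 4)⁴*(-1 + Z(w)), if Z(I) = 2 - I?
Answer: -12288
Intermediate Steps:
w = 4
(4 + 4)⁴*(-1 + Z(w)) = (4 + 4)⁴*(-1 + (2 - 1*4)) = 8⁴*(-1 + (2 - 4)) = 4096*(-1 - 2) = 4096*(-3) = -12288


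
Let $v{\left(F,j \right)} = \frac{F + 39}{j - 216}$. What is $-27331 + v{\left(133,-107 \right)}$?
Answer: $- \frac{8828085}{323} \approx -27332.0$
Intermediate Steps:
$v{\left(F,j \right)} = \frac{39 + F}{-216 + j}$
$-27331 + v{\left(133,-107 \right)} = -27331 + \frac{39 + 133}{-216 - 107} = -27331 + \frac{1}{-323} \cdot 172 = -27331 - \frac{172}{323} = - \frac{8828085}{323}$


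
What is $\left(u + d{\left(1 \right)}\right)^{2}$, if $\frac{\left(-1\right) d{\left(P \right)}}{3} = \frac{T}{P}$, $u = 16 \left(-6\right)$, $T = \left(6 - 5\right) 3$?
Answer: $11025$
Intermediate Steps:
$T = 3$ ($T = 1 \cdot 3 = 3$)
$u = -96$
$d{\left(P \right)} = - \frac{9}{P}$ ($d{\left(P \right)} = - 3 \frac{3}{P} = - \frac{9}{P}$)
$\left(u + d{\left(1 \right)}\right)^{2} = \left(-96 - \frac{9}{1}\right)^{2} = \left(-96 - 9\right)^{2} = \left(-105\right)^{2} = 11025$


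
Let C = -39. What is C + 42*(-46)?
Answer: -1971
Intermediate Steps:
C + 42*(-46) = -39 + 42*(-46) = -39 - 1932 = -1971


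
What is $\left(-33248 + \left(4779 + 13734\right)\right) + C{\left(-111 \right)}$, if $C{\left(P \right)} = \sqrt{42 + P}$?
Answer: $-14735 + i \sqrt{69} \approx -14735.0 + 8.3066 i$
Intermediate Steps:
$\left(-33248 + \left(4779 + 13734\right)\right) + C{\left(-111 \right)} = \left(-33248 + \left(4779 + 13734\right)\right) + \sqrt{42 - 111} = \left(-33248 + 18513\right) + \sqrt{-69} = -14735 + i \sqrt{69}$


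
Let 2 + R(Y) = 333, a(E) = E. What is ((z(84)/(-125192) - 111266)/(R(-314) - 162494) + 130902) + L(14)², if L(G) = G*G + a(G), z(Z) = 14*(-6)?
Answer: 888204708608395/5075377574 ≈ 1.7500e+5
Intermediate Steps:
z(Z) = -84
R(Y) = 331 (R(Y) = -2 + 333 = 331)
L(G) = G + G² (L(G) = G*G + G = G² + G = G + G²)
((z(84)/(-125192) - 111266)/(R(-314) - 162494) + 130902) + L(14)² = ((-84/(-125192) - 111266)/(331 - 162494) + 130902) + (14*(1 + 14))² = ((-84*(-1/125192) - 111266)/(-162163) + 130902) + (14*15)² = ((21/31298 - 111266)*(-1/162163) + 130902) + 210² = (-3482403247/31298*(-1/162163) + 130902) + 44100 = (3482403247/5075377574 + 130902) + 44100 = 664380557594995/5075377574 + 44100 = 888204708608395/5075377574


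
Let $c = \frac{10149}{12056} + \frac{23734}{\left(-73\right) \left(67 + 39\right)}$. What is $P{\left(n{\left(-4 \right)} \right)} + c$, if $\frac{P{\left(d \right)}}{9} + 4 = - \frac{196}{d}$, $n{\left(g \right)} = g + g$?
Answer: $\frac{8502138437}{46644664} \approx 182.27$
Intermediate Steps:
$n{\left(g \right)} = 2 g$
$P{\left(d \right)} = -36 - \frac{1764}{d}$ ($P{\left(d \right)} = -36 + 9 \left(- \frac{196}{d}\right) = -36 - \frac{1764}{d}$)
$c = - \frac{103802071}{46644664}$ ($c = 10149 \cdot \frac{1}{12056} + \frac{23734}{\left(-73\right) 106} = \frac{10149}{12056} + \frac{23734}{-7738} = \frac{10149}{12056} + 23734 \left(- \frac{1}{7738}\right) = \frac{10149}{12056} - \frac{11867}{3869} = - \frac{103802071}{46644664} \approx -2.2254$)
$P{\left(n{\left(-4 \right)} \right)} + c = \left(-36 - \frac{1764}{2 \left(-4\right)}\right) - \frac{103802071}{46644664} = \left(-36 - \frac{1764}{-8}\right) - \frac{103802071}{46644664} = \left(-36 - - \frac{441}{2}\right) - \frac{103802071}{46644664} = \left(-36 + \frac{441}{2}\right) - \frac{103802071}{46644664} = \frac{369}{2} - \frac{103802071}{46644664} = \frac{8502138437}{46644664}$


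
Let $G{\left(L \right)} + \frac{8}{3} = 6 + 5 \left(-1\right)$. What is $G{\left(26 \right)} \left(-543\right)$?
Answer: $905$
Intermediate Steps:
$G{\left(L \right)} = - \frac{5}{3}$ ($G{\left(L \right)} = - \frac{8}{3} + \left(6 + 5 \left(-1\right)\right) = - \frac{8}{3} + \left(6 - 5\right) = - \frac{8}{3} + 1 = - \frac{5}{3}$)
$G{\left(26 \right)} \left(-543\right) = \left(- \frac{5}{3}\right) \left(-543\right) = 905$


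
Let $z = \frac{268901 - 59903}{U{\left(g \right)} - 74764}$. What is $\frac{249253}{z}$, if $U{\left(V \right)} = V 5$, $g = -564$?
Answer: $- \frac{9669022376}{104499} \approx -92527.0$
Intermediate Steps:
$U{\left(V \right)} = 5 V$
$z = - \frac{104499}{38792}$ ($z = \frac{268901 - 59903}{5 \left(-564\right) - 74764} = \frac{208998}{-2820 - 74764} = \frac{208998}{-77584} = 208998 \left(- \frac{1}{77584}\right) = - \frac{104499}{38792} \approx -2.6938$)
$\frac{249253}{z} = \frac{249253}{- \frac{104499}{38792}} = 249253 \left(- \frac{38792}{104499}\right) = - \frac{9669022376}{104499}$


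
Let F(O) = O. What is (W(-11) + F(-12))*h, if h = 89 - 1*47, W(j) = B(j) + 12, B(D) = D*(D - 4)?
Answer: 6930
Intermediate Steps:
B(D) = D*(-4 + D)
W(j) = 12 + j*(-4 + j) (W(j) = j*(-4 + j) + 12 = 12 + j*(-4 + j))
h = 42 (h = 89 - 47 = 42)
(W(-11) + F(-12))*h = ((12 - 11*(-4 - 11)) - 12)*42 = ((12 - 11*(-15)) - 12)*42 = ((12 + 165) - 12)*42 = (177 - 12)*42 = 165*42 = 6930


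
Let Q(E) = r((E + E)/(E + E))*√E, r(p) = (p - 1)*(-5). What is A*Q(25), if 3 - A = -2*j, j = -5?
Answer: 0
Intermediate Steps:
r(p) = 5 - 5*p (r(p) = (-1 + p)*(-5) = 5 - 5*p)
A = -7 (A = 3 - (-2)*(-5) = 3 - 1*10 = 3 - 10 = -7)
Q(E) = 0 (Q(E) = (5 - 5*(E + E)/(E + E))*√E = (5 - 5*2*E/(2*E))*√E = (5 - 5*2*E*1/(2*E))*√E = (5 - 5*1)*√E = (5 - 5)*√E = 0*√E = 0)
A*Q(25) = -7*0 = 0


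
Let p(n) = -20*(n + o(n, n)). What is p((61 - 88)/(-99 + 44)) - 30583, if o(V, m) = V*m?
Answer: -18511571/605 ≈ -30598.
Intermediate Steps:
p(n) = -20*n - 20*n² (p(n) = -20*(n + n*n) = -20*(n + n²) = -20*n - 20*n²)
p((61 - 88)/(-99 + 44)) - 30583 = 20*((61 - 88)/(-99 + 44))*(-1 - (61 - 88)/(-99 + 44)) - 30583 = 20*(-27/(-55))*(-1 - (-27)/(-55)) - 30583 = 20*(-27*(-1/55))*(-1 - (-27)*(-1)/55) - 30583 = 20*(27/55)*(-1 - 1*27/55) - 30583 = 20*(27/55)*(-1 - 27/55) - 30583 = 20*(27/55)*(-82/55) - 30583 = -8856/605 - 30583 = -18511571/605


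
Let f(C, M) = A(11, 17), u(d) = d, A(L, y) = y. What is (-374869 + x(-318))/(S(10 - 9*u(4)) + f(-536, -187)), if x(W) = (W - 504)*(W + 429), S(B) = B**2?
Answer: -466111/693 ≈ -672.60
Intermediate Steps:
f(C, M) = 17
x(W) = (-504 + W)*(429 + W)
(-374869 + x(-318))/(S(10 - 9*u(4)) + f(-536, -187)) = (-374869 + (-216216 + (-318)**2 - 75*(-318)))/((10 - 9*4)**2 + 17) = (-374869 + (-216216 + 101124 + 23850))/((10 - 36)**2 + 17) = (-374869 - 91242)/((-26)**2 + 17) = -466111/(676 + 17) = -466111/693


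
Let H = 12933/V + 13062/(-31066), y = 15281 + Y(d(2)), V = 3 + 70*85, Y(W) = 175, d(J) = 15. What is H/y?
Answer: 3857363/34028205232 ≈ 0.00011336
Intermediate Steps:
V = 5953 (V = 3 + 5950 = 5953)
y = 15456 (y = 15281 + 175 = 15456)
H = 23144178/13209707 (H = 12933/5953 + 13062/(-31066) = 12933*(1/5953) + 13062*(-1/31066) = 12933/5953 - 933/2219 = 23144178/13209707 ≈ 1.7521)
H/y = (23144178/13209707)/15456 = (23144178/13209707)*(1/15456) = 3857363/34028205232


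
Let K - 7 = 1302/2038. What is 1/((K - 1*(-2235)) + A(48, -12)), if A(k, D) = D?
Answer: 1019/2273021 ≈ 0.00044830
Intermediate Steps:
K = 7784/1019 (K = 7 + 1302/2038 = 7 + 1302*(1/2038) = 7 + 651/1019 = 7784/1019 ≈ 7.6389)
1/((K - 1*(-2235)) + A(48, -12)) = 1/((7784/1019 - 1*(-2235)) - 12) = 1/((7784/1019 + 2235) - 12) = 1/(2285249/1019 - 12) = 1/(2273021/1019) = 1019/2273021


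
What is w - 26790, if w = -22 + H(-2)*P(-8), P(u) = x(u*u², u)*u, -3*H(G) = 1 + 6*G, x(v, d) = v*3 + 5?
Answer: 54292/3 ≈ 18097.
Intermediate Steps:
x(v, d) = 5 + 3*v (x(v, d) = 3*v + 5 = 5 + 3*v)
H(G) = -⅓ - 2*G (H(G) = -(1 + 6*G)/3 = -⅓ - 2*G)
P(u) = u*(5 + 3*u³) (P(u) = (5 + 3*(u*u²))*u = (5 + 3*u³)*u = u*(5 + 3*u³))
w = 134662/3 (w = -22 + (-⅓ - 2*(-2))*(-8*(5 + 3*(-8)³)) = -22 + (-⅓ + 4)*(-8*(5 + 3*(-512))) = -22 + 11*(-8*(5 - 1536))/3 = -22 + 11*(-8*(-1531))/3 = -22 + (11/3)*12248 = -22 + 134728/3 = 134662/3 ≈ 44887.)
w - 26790 = 134662/3 - 26790 = 54292/3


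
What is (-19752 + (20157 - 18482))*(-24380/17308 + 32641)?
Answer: -2553042042424/4327 ≈ -5.9003e+8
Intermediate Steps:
(-19752 + (20157 - 18482))*(-24380/17308 + 32641) = (-19752 + 1675)*(-24380*1/17308 + 32641) = -18077*(-6095/4327 + 32641) = -18077*141231512/4327 = -2553042042424/4327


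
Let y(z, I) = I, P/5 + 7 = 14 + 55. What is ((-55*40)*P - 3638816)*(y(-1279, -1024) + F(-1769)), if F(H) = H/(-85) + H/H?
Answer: 368073031776/85 ≈ 4.3303e+9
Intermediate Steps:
P = 310 (P = -35 + 5*(14 + 55) = -35 + 5*69 = -35 + 345 = 310)
F(H) = 1 - H/85 (F(H) = H*(-1/85) + 1 = -H/85 + 1 = 1 - H/85)
((-55*40)*P - 3638816)*(y(-1279, -1024) + F(-1769)) = (-55*40*310 - 3638816)*(-1024 + (1 - 1/85*(-1769))) = (-2200*310 - 3638816)*(-1024 + (1 + 1769/85)) = (-682000 - 3638816)*(-1024 + 1854/85) = -4320816*(-85186/85) = 368073031776/85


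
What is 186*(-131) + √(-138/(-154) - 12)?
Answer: -24366 + 3*I*√7315/77 ≈ -24366.0 + 3.3323*I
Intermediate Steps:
186*(-131) + √(-138/(-154) - 12) = -24366 + √(-138*(-1/154) - 12) = -24366 + √(69/77 - 12) = -24366 + √(-855/77) = -24366 + 3*I*√7315/77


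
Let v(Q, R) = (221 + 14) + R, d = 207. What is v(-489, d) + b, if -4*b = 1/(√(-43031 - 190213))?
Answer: 442 + I*√6479/155496 ≈ 442.0 + 0.00051765*I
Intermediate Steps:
v(Q, R) = 235 + R
b = I*√6479/155496 (b = -1/(4*√(-43031 - 190213)) = -(-I*√6479/38874)/4 = -(-1)*I*√6479/155496 = I*√6479/155496 ≈ 0.00051765*I)
v(-489, d) + b = (235 + 207) + I*√6479/155496 = 442 + I*√6479/155496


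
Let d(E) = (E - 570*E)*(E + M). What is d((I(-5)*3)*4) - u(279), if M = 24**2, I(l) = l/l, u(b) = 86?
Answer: -4014950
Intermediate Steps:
I(l) = 1
M = 576
d(E) = -569*E*(576 + E) (d(E) = (E - 570*E)*(E + 576) = (-569*E)*(576 + E) = -569*E*(576 + E))
d((I(-5)*3)*4) - u(279) = -569*(1*3)*4*(576 + (1*3)*4) - 1*86 = -569*3*4*(576 + 3*4) - 86 = -569*12*(576 + 12) - 86 = -569*12*588 - 86 = -4014864 - 86 = -4014950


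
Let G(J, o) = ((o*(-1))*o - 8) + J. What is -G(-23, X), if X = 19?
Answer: 392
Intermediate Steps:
G(J, o) = -8 + J - o² (G(J, o) = ((-o)*o - 8) + J = (-o² - 8) + J = (-8 - o²) + J = -8 + J - o²)
-G(-23, X) = -(-8 - 23 - 1*19²) = -(-8 - 23 - 1*361) = -(-8 - 23 - 361) = -1*(-392) = 392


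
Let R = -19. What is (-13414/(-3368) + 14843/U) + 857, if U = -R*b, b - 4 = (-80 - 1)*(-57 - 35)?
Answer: 51355730223/59640544 ≈ 861.09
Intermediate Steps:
b = 7456 (b = 4 + (-80 - 1)*(-57 - 35) = 4 - 81*(-92) = 4 + 7452 = 7456)
U = 141664 (U = -(-19)*7456 = -1*(-141664) = 141664)
(-13414/(-3368) + 14843/U) + 857 = (-13414/(-3368) + 14843/141664) + 857 = (-13414*(-1/3368) + 14843*(1/141664)) + 857 = (6707/1684 + 14843/141664) + 857 = 243784015/59640544 + 857 = 51355730223/59640544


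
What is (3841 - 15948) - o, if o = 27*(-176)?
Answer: -7355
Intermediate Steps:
o = -4752
(3841 - 15948) - o = (3841 - 15948) - 1*(-4752) = -12107 + 4752 = -7355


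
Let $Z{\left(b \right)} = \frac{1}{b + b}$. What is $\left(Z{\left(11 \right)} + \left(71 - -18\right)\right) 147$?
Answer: $\frac{287973}{22} \approx 13090.0$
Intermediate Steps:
$Z{\left(b \right)} = \frac{1}{2 b}$
$\left(Z{\left(11 \right)} + \left(71 - -18\right)\right) 147 = \left(\frac{1}{2 \cdot 11} + \left(71 - -18\right)\right) 147 = \left(\frac{1}{2} \cdot \frac{1}{11} + \left(71 + 18\right)\right) 147 = \left(\frac{1}{22} + 89\right) 147 = \frac{1959}{22} \cdot 147 = \frac{287973}{22}$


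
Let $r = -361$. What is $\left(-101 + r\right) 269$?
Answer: $-124278$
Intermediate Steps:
$\left(-101 + r\right) 269 = \left(-101 - 361\right) 269 = \left(-462\right) 269 = -124278$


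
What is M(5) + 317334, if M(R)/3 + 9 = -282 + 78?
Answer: 316695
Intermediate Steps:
M(R) = -639 (M(R) = -27 + 3*(-282 + 78) = -27 + 3*(-204) = -27 - 612 = -639)
M(5) + 317334 = -639 + 317334 = 316695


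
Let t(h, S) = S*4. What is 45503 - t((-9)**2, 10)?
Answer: 45463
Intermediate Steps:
t(h, S) = 4*S
45503 - t((-9)**2, 10) = 45503 - 4*10 = 45503 - 1*40 = 45503 - 40 = 45463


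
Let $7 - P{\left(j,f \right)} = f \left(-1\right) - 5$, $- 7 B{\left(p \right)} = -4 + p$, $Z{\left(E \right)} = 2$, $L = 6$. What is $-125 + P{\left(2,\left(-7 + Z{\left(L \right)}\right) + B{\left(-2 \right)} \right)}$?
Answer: $- \frac{820}{7} \approx -117.14$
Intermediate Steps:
$B{\left(p \right)} = \frac{4}{7} - \frac{p}{7}$ ($B{\left(p \right)} = - \frac{-4 + p}{7} = \frac{4}{7} - \frac{p}{7}$)
$P{\left(j,f \right)} = 12 + f$ ($P{\left(j,f \right)} = 7 - \left(f \left(-1\right) - 5\right) = 7 - \left(- f - 5\right) = 7 - \left(-5 - f\right) = 7 + \left(5 + f\right) = 12 + f$)
$-125 + P{\left(2,\left(-7 + Z{\left(L \right)}\right) + B{\left(-2 \right)} \right)} = -125 + \left(12 + \left(\left(-7 + 2\right) + \left(\frac{4}{7} - - \frac{2}{7}\right)\right)\right) = -125 + \left(12 + \left(-5 + \left(\frac{4}{7} + \frac{2}{7}\right)\right)\right) = -125 + \left(12 + \left(-5 + \frac{6}{7}\right)\right) = -125 + \left(12 - \frac{29}{7}\right) = -125 + \frac{55}{7} = - \frac{820}{7}$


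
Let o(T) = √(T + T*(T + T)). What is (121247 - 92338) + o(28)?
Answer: 28909 + 2*√399 ≈ 28949.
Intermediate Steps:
o(T) = √(T + 2*T²) (o(T) = √(T + T*(2*T)) = √(T + 2*T²))
(121247 - 92338) + o(28) = (121247 - 92338) + √(28*(1 + 2*28)) = 28909 + √(28*(1 + 56)) = 28909 + √(28*57) = 28909 + √1596 = 28909 + 2*√399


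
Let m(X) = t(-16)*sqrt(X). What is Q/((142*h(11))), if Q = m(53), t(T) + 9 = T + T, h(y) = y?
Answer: -41*sqrt(53)/1562 ≈ -0.19109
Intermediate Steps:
t(T) = -9 + 2*T (t(T) = -9 + (T + T) = -9 + 2*T)
m(X) = -41*sqrt(X) (m(X) = (-9 + 2*(-16))*sqrt(X) = (-9 - 32)*sqrt(X) = -41*sqrt(X))
Q = -41*sqrt(53) ≈ -298.48
Q/((142*h(11))) = (-41*sqrt(53))/((142*11)) = -41*sqrt(53)/1562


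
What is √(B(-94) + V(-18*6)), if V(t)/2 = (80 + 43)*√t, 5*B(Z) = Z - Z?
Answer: 6*3^(¼)*√41*√I ≈ 35.753 + 35.753*I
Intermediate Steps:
B(Z) = 0 (B(Z) = (Z - Z)/5 = (⅕)*0 = 0)
V(t) = 246*√t (V(t) = 2*((80 + 43)*√t) = 2*(123*√t) = 246*√t)
√(B(-94) + V(-18*6)) = √(0 + 246*√(-18*6)) = √(0 + 246*√(-108)) = √(0 + 246*(6*I*√3)) = √(0 + 1476*I*√3) = √(1476*I*√3) = 6*3^(¼)*√41*√I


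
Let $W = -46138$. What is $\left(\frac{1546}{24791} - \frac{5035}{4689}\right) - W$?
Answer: $\frac{5363194190371}{116244999} \approx 46137.0$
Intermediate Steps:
$\left(\frac{1546}{24791} - \frac{5035}{4689}\right) - W = \left(\frac{1546}{24791} - \frac{5035}{4689}\right) - -46138 = \left(1546 \cdot \frac{1}{24791} - \frac{5035}{4689}\right) + 46138 = \left(\frac{1546}{24791} - \frac{5035}{4689}\right) + 46138 = - \frac{117573491}{116244999} + 46138 = \frac{5363194190371}{116244999}$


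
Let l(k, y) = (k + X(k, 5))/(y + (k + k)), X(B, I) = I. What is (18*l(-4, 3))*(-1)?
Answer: 18/5 ≈ 3.6000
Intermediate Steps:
l(k, y) = (5 + k)/(y + 2*k) (l(k, y) = (k + 5)/(y + (k + k)) = (5 + k)/(y + 2*k))
(18*l(-4, 3))*(-1) = (18*((5 - 4)/(3 + 2*(-4))))*(-1) = (18*(1/(3 - 8)))*(-1) = (18*(1/(-5)))*(-1) = (18*(-⅕*1))*(-1) = (18*(-⅕))*(-1) = -18/5*(-1) = 18/5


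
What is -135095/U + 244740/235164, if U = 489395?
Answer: 1466750862/1918134763 ≈ 0.76468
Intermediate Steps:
-135095/U + 244740/235164 = -135095/489395 + 244740/235164 = -135095*1/489395 + 244740*(1/235164) = -27019/97879 + 20395/19597 = 1466750862/1918134763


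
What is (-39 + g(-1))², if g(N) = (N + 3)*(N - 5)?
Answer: 2601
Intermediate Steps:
g(N) = (-5 + N)*(3 + N) (g(N) = (3 + N)*(-5 + N) = (-5 + N)*(3 + N))
(-39 + g(-1))² = (-39 + (-15 + (-1)² - 2*(-1)))² = (-39 + (-15 + 1 + 2))² = (-39 - 12)² = (-51)² = 2601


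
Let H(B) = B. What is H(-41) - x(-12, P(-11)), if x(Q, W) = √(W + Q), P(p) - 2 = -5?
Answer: -41 - I*√15 ≈ -41.0 - 3.873*I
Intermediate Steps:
P(p) = -3 (P(p) = 2 - 5 = -3)
x(Q, W) = √(Q + W)
H(-41) - x(-12, P(-11)) = -41 - √(-12 - 3) = -41 - √(-15) = -41 - I*√15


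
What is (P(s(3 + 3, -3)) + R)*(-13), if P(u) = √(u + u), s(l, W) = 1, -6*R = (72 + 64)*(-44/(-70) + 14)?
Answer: 452608/105 - 13*√2 ≈ 4292.2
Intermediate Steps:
R = -34816/105 (R = -(72 + 64)*(-44/(-70) + 14)/6 = -68*(-44*(-1/70) + 14)/3 = -68*(22/35 + 14)/3 = -68*512/(3*35) = -⅙*69632/35 = -34816/105 ≈ -331.58)
P(u) = √2*√u (P(u) = √(2*u) = √2*√u)
(P(s(3 + 3, -3)) + R)*(-13) = (√2*√1 - 34816/105)*(-13) = (√2*1 - 34816/105)*(-13) = (√2 - 34816/105)*(-13) = (-34816/105 + √2)*(-13) = 452608/105 - 13*√2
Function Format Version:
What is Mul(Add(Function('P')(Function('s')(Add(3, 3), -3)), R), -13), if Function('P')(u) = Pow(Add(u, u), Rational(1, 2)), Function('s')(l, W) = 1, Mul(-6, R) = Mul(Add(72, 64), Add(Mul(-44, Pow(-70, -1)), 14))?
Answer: Add(Rational(452608, 105), Mul(-13, Pow(2, Rational(1, 2)))) ≈ 4292.2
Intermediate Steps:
R = Rational(-34816, 105) (R = Mul(Rational(-1, 6), Mul(Add(72, 64), Add(Mul(-44, Pow(-70, -1)), 14))) = Mul(Rational(-1, 6), Mul(136, Add(Mul(-44, Rational(-1, 70)), 14))) = Mul(Rational(-1, 6), Mul(136, Add(Rational(22, 35), 14))) = Mul(Rational(-1, 6), Mul(136, Rational(512, 35))) = Mul(Rational(-1, 6), Rational(69632, 35)) = Rational(-34816, 105) ≈ -331.58)
Function('P')(u) = Mul(Pow(2, Rational(1, 2)), Pow(u, Rational(1, 2))) (Function('P')(u) = Pow(Mul(2, u), Rational(1, 2)) = Mul(Pow(2, Rational(1, 2)), Pow(u, Rational(1, 2))))
Mul(Add(Function('P')(Function('s')(Add(3, 3), -3)), R), -13) = Mul(Add(Mul(Pow(2, Rational(1, 2)), Pow(1, Rational(1, 2))), Rational(-34816, 105)), -13) = Mul(Add(Mul(Pow(2, Rational(1, 2)), 1), Rational(-34816, 105)), -13) = Mul(Add(Pow(2, Rational(1, 2)), Rational(-34816, 105)), -13) = Mul(Add(Rational(-34816, 105), Pow(2, Rational(1, 2))), -13) = Add(Rational(452608, 105), Mul(-13, Pow(2, Rational(1, 2))))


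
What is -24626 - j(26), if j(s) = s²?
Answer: -25302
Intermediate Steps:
-24626 - j(26) = -24626 - 1*26² = -24626 - 1*676 = -24626 - 676 = -25302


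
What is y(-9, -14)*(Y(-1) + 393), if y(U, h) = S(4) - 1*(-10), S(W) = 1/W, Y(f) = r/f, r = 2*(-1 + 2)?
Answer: 16031/4 ≈ 4007.8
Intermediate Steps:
r = 2 (r = 2*1 = 2)
Y(f) = 2/f
y(U, h) = 41/4 (y(U, h) = 1/4 - 1*(-10) = 1/4 + 10 = 41/4)
y(-9, -14)*(Y(-1) + 393) = 41*(2/(-1) + 393)/4 = 41*(2*(-1) + 393)/4 = 41*(-2 + 393)/4 = (41/4)*391 = 16031/4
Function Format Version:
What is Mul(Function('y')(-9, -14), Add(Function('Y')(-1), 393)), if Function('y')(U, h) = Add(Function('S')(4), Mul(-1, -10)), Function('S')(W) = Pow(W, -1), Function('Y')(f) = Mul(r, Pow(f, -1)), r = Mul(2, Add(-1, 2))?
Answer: Rational(16031, 4) ≈ 4007.8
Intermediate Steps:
r = 2 (r = Mul(2, 1) = 2)
Function('Y')(f) = Mul(2, Pow(f, -1))
Function('y')(U, h) = Rational(41, 4) (Function('y')(U, h) = Add(Pow(4, -1), Mul(-1, -10)) = Add(Rational(1, 4), 10) = Rational(41, 4))
Mul(Function('y')(-9, -14), Add(Function('Y')(-1), 393)) = Mul(Rational(41, 4), Add(Mul(2, Pow(-1, -1)), 393)) = Mul(Rational(41, 4), Add(Mul(2, -1), 393)) = Mul(Rational(41, 4), Add(-2, 393)) = Mul(Rational(41, 4), 391) = Rational(16031, 4)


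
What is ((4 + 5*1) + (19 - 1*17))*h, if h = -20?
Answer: -220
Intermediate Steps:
((4 + 5*1) + (19 - 1*17))*h = ((4 + 5*1) + (19 - 1*17))*(-20) = ((4 + 5) + (19 - 17))*(-20) = (9 + 2)*(-20) = 11*(-20) = -220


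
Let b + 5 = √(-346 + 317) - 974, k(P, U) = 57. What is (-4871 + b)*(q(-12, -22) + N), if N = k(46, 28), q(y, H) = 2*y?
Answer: -193050 + 33*I*√29 ≈ -1.9305e+5 + 177.71*I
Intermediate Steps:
N = 57
b = -979 + I*√29 (b = -5 + (√(-346 + 317) - 974) = -5 + (√(-29) - 974) = -5 + (I*√29 - 974) = -5 + (-974 + I*√29) = -979 + I*√29 ≈ -979.0 + 5.3852*I)
(-4871 + b)*(q(-12, -22) + N) = (-4871 + (-979 + I*√29))*(2*(-12) + 57) = (-5850 + I*√29)*(-24 + 57) = (-5850 + I*√29)*33 = -193050 + 33*I*√29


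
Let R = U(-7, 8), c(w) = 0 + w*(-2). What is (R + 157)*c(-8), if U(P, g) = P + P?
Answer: 2288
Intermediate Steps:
U(P, g) = 2*P
c(w) = -2*w (c(w) = 0 - 2*w = -2*w)
R = -14 (R = 2*(-7) = -14)
(R + 157)*c(-8) = (-14 + 157)*(-2*(-8)) = 143*16 = 2288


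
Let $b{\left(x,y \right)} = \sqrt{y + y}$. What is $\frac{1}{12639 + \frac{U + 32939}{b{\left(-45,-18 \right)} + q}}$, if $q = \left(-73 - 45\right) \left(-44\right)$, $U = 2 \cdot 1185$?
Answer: $\frac{20052446084}{253579235638445} + \frac{12462 i}{253579235638445} \approx 7.9078 \cdot 10^{-5} + 4.9144 \cdot 10^{-11} i$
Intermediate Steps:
$b{\left(x,y \right)} = \sqrt{2} \sqrt{y}$ ($b{\left(x,y \right)} = \sqrt{2 y} = \sqrt{2} \sqrt{y}$)
$U = 2370$
$q = 5192$ ($q = \left(-118\right) \left(-44\right) = 5192$)
$\frac{1}{12639 + \frac{U + 32939}{b{\left(-45,-18 \right)} + q}} = \frac{1}{12639 + \frac{2370 + 32939}{\sqrt{2} \sqrt{-18} + 5192}} = \frac{1}{12639 + \frac{35309}{\sqrt{2} \cdot 3 i \sqrt{2} + 5192}} = \frac{1}{12639 + \frac{35309}{6 i + 5192}} = \frac{1}{12639 + \frac{35309}{5192 + 6 i}} = \frac{1}{12639 + 35309 \frac{5192 - 6 i}{26956900}} = \frac{1}{12639 + \frac{2077 \left(5192 - 6 i\right)}{1585700}}$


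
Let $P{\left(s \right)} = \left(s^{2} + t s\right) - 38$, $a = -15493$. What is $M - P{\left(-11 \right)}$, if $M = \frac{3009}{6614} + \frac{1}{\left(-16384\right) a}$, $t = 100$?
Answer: $\frac{854092368866539}{839439990784} \approx 1017.5$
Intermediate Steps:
$P{\left(s \right)} = -38 + s^{2} + 100 s$ ($P{\left(s \right)} = \left(s^{2} + 100 s\right) - 38 = -38 + s^{2} + 100 s$)
$M = \frac{381898239211}{839439990784}$ ($M = \frac{3009}{6614} + \frac{1}{\left(-16384\right) \left(-15493\right)} = 3009 \cdot \frac{1}{6614} - - \frac{1}{253837312} = \frac{3009}{6614} + \frac{1}{253837312} = \frac{381898239211}{839439990784} \approx 0.45494$)
$M - P{\left(-11 \right)} = \frac{381898239211}{839439990784} - \left(-38 + \left(-11\right)^{2} + 100 \left(-11\right)\right) = \frac{381898239211}{839439990784} - \left(-38 + 121 - 1100\right) = \frac{381898239211}{839439990784} - -1017 = \frac{381898239211}{839439990784} + 1017 = \frac{854092368866539}{839439990784}$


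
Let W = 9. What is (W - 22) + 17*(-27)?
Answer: -472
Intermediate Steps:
(W - 22) + 17*(-27) = (9 - 22) + 17*(-27) = -13 - 459 = -472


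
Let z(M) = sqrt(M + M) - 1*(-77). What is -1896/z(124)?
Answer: -145992/5681 + 3792*sqrt(62)/5681 ≈ -20.442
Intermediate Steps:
z(M) = 77 + sqrt(2)*sqrt(M) (z(M) = sqrt(2*M) + 77 = sqrt(2)*sqrt(M) + 77 = 77 + sqrt(2)*sqrt(M))
-1896/z(124) = -1896/(77 + sqrt(2)*sqrt(124)) = -1896/(77 + sqrt(2)*(2*sqrt(31))) = -1896/(77 + 2*sqrt(62))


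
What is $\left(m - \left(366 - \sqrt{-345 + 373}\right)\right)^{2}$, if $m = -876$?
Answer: $1542592 - 4968 \sqrt{7} \approx 1.5294 \cdot 10^{6}$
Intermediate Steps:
$\left(m - \left(366 - \sqrt{-345 + 373}\right)\right)^{2} = \left(-876 - \left(366 - \sqrt{-345 + 373}\right)\right)^{2} = \left(-876 - \left(366 - \sqrt{28}\right)\right)^{2} = \left(-876 - \left(366 - 2 \sqrt{7}\right)\right)^{2} = \left(-1242 + 2 \sqrt{7}\right)^{2}$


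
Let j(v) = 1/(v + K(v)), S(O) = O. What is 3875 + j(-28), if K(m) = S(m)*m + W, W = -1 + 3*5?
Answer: 2983751/770 ≈ 3875.0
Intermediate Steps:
W = 14 (W = -1 + 15 = 14)
K(m) = 14 + m² (K(m) = m*m + 14 = m² + 14 = 14 + m²)
j(v) = 1/(14 + v + v²) (j(v) = 1/(v + (14 + v²)) = 1/(14 + v + v²))
3875 + j(-28) = 3875 + 1/(14 - 28 + (-28)²) = 3875 + 1/(14 - 28 + 784) = 3875 + 1/770 = 2983751/770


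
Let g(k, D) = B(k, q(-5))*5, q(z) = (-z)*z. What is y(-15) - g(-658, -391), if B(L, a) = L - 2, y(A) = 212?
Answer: 3512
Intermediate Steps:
q(z) = -z²
B(L, a) = -2 + L
g(k, D) = -10 + 5*k (g(k, D) = (-2 + k)*5 = -10 + 5*k)
y(-15) - g(-658, -391) = 212 - (-10 + 5*(-658)) = 212 - (-10 - 3290) = 212 - 1*(-3300) = 212 + 3300 = 3512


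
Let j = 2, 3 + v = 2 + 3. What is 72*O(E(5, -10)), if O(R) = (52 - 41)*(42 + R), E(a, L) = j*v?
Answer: 36432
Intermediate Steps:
v = 2 (v = -3 + (2 + 3) = -3 + 5 = 2)
E(a, L) = 4 (E(a, L) = 2*2 = 4)
O(R) = 462 + 11*R (O(R) = 11*(42 + R) = 462 + 11*R)
72*O(E(5, -10)) = 72*(462 + 11*4) = 72*(462 + 44) = 72*506 = 36432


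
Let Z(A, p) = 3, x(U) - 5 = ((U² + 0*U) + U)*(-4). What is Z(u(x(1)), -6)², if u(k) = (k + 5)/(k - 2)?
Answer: 9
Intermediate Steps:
x(U) = 5 - 4*U - 4*U² (x(U) = 5 + ((U² + 0*U) + U)*(-4) = 5 + ((U² + 0) + U)*(-4) = 5 + (U² + U)*(-4) = 5 + (U + U²)*(-4) = 5 + (-4*U - 4*U²) = 5 - 4*U - 4*U²)
u(k) = (5 + k)/(-2 + k)
Z(u(x(1)), -6)² = 3² = 9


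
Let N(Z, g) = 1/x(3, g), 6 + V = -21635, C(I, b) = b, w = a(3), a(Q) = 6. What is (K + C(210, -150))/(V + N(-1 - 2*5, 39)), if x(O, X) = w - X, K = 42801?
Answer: -201069/102022 ≈ -1.9708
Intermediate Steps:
w = 6
V = -21641 (V = -6 - 21635 = -21641)
x(O, X) = 6 - X
N(Z, g) = 1/(6 - g)
(K + C(210, -150))/(V + N(-1 - 2*5, 39)) = (42801 - 150)/(-21641 - 1/(-6 + 39)) = 42651/(-21641 - 1/33) = 42651/(-714154/33) = 42651*(-33/714154) = -201069/102022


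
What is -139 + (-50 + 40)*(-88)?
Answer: 741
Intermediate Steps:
-139 + (-50 + 40)*(-88) = -139 - 10*(-88) = -139 + 880 = 741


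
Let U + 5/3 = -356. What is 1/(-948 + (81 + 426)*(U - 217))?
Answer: -1/292304 ≈ -3.4211e-6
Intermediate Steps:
U = -1073/3 (U = -5/3 - 356 = -1073/3 ≈ -357.67)
1/(-948 + (81 + 426)*(U - 217)) = 1/(-948 + (81 + 426)*(-1073/3 - 217)) = 1/(-948 + 507*(-1724/3)) = 1/(-948 - 291356) = 1/(-292304) = -1/292304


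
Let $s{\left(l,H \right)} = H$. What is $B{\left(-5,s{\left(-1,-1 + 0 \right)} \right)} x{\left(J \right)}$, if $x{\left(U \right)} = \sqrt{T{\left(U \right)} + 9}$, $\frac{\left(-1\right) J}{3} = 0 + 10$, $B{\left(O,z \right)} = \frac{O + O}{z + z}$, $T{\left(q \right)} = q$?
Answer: $5 i \sqrt{21} \approx 22.913 i$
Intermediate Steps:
$B{\left(O,z \right)} = \frac{O}{z}$ ($B{\left(O,z \right)} = \frac{2 O}{2 z} = 2 O \frac{1}{2 z} = \frac{O}{z}$)
$J = -30$ ($J = - 3 \left(0 + 10\right) = \left(-3\right) 10 = -30$)
$x{\left(U \right)} = \sqrt{9 + U}$ ($x{\left(U \right)} = \sqrt{U + 9} = \sqrt{9 + U}$)
$B{\left(-5,s{\left(-1,-1 + 0 \right)} \right)} x{\left(J \right)} = - \frac{5}{-1 + 0} \sqrt{9 - 30} = - \frac{5}{-1} \sqrt{-21} = \left(-5\right) \left(-1\right) i \sqrt{21} = 5 i \sqrt{21}$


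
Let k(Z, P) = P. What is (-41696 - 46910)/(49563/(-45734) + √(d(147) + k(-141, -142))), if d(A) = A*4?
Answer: -200844482126652/930396554207 - 185328199374136*√446/930396554207 ≈ -4422.6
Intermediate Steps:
d(A) = 4*A
(-41696 - 46910)/(49563/(-45734) + √(d(147) + k(-141, -142))) = (-41696 - 46910)/(49563/(-45734) + √(4*147 - 142)) = -88606/(49563*(-1/45734) + √(588 - 142)) = -88606/(-49563/45734 + √446)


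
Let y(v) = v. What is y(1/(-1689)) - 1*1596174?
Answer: -2695937887/1689 ≈ -1.5962e+6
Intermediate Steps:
y(1/(-1689)) - 1*1596174 = 1/(-1689) - 1*1596174 = -1/1689 - 1596174 = -2695937887/1689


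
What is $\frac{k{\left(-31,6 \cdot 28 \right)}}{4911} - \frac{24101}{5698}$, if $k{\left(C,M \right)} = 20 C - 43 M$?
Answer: $- \frac{2117599}{363414} \approx -5.827$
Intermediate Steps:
$k{\left(C,M \right)} = - 43 M + 20 C$
$\frac{k{\left(-31,6 \cdot 28 \right)}}{4911} - \frac{24101}{5698} = \frac{- 43 \cdot 6 \cdot 28 + 20 \left(-31\right)}{4911} - \frac{24101}{5698} = \left(\left(-43\right) 168 - 620\right) \frac{1}{4911} - \frac{313}{74} = \left(-7224 - 620\right) \frac{1}{4911} - \frac{313}{74} = \left(-7844\right) \frac{1}{4911} - \frac{313}{74} = - \frac{7844}{4911} - \frac{313}{74} = - \frac{2117599}{363414}$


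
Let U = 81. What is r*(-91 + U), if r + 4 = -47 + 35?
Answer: 160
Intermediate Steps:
r = -16 (r = -4 + (-47 + 35) = -4 - 12 = -16)
r*(-91 + U) = -16*(-91 + 81) = -16*(-10) = 160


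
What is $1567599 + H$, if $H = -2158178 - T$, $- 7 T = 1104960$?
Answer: $- \frac{3029093}{7} \approx -4.3273 \cdot 10^{5}$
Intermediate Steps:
$T = - \frac{1104960}{7}$ ($T = \left(- \frac{1}{7}\right) 1104960 = - \frac{1104960}{7} \approx -1.5785 \cdot 10^{5}$)
$H = - \frac{14002286}{7}$ ($H = -2158178 - - \frac{1104960}{7} = -2158178 + \frac{1104960}{7} = - \frac{14002286}{7} \approx -2.0003 \cdot 10^{6}$)
$1567599 + H = 1567599 - \frac{14002286}{7} = - \frac{3029093}{7}$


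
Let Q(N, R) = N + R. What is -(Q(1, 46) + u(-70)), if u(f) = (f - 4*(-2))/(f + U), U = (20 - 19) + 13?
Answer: -1347/28 ≈ -48.107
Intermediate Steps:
U = 14 (U = 1 + 13 = 14)
u(f) = (8 + f)/(14 + f) (u(f) = (f - 4*(-2))/(f + 14) = (f + 8)/(14 + f) = (8 + f)/(14 + f))
-(Q(1, 46) + u(-70)) = -((1 + 46) + (8 - 70)/(14 - 70)) = -(47 - 62/(-56)) = -(47 - 1/56*(-62)) = -(47 + 31/28) = -1*1347/28 = -1347/28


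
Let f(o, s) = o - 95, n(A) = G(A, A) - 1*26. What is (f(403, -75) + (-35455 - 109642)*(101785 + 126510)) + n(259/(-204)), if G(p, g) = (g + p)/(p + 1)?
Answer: -1821870562797/55 ≈ -3.3125e+10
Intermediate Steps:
G(p, g) = (g + p)/(1 + p)
n(A) = -26 + 2*A/(1 + A) (n(A) = (A + A)/(1 + A) - 1*26 = (2*A)/(1 + A) - 26 = 2*A/(1 + A) - 26 = -26 + 2*A/(1 + A))
f(o, s) = -95 + o
(f(403, -75) + (-35455 - 109642)*(101785 + 126510)) + n(259/(-204)) = ((-95 + 403) + (-35455 - 109642)*(101785 + 126510)) + 2*(-13 - 3108/(-204))/(1 + 259/(-204)) = (308 - 145097*228295) + 2*(-13 - 3108*(-1)/204)/(1 + 259*(-1/204)) = (308 - 33124919615) + 2*(-13 - 12*(-259/204))/(1 - 259/204) = -33124919307 + 2*(-13 + 259/17)/(-55/204) = -33124919307 + 2*(-204/55)*(38/17) = -33124919307 - 912/55 = -1821870562797/55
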